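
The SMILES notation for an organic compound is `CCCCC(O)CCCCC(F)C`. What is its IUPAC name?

The longest carbon chain that includes the –OH group has 11 carbons, so the parent hydride is undecane.
The highest-priority functional group is an alcohol (–OH), so the name ends in -ol.
The numbering direction is chosen so that numbering from this end puts the hydroxyl group at C-5 rather than C-7.
That gives the hydroxyl at C-5; a fluoro group at C-10.
The name is 10-fluoroundecan-5-ol.

10-fluoroundecan-5-ol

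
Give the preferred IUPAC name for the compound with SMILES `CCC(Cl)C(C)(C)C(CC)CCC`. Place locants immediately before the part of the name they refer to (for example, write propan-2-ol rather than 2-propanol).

3-chloro-5-ethyl-4,4-dimethyloctane

The parent chain contains 8 carbons (octane).
Choose the numbering such that the substituent locant set {3,4,4,5} is lower than {4,5,5,6} at the first point of difference.
This places a chloro group at C-3; an ethyl group at C-5; two methyl groups at C-4.
Prefixes are listed alphabetically: chloro, ethyl, methyl.
Assembling the pieces gives 3-chloro-5-ethyl-4,4-dimethyloctane.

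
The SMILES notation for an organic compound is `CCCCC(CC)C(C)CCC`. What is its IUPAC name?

The longest carbon chain is 9 atoms: the parent is nonane.
The numbering direction is chosen so that the substituent locant set {4,5} is lower than {5,6} at the first point of difference.
This places an ethyl group at C-5; a methyl group at C-4.
Prefixes are listed alphabetically: ethyl, methyl.
The name is 5-ethyl-4-methylnonane.

5-ethyl-4-methylnonane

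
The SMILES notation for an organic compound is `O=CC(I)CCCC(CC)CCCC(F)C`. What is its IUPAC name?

The longest chain bearing the –CHO group is 11 carbons long (undecane).
The highest-priority functional group is an aldehyde (terminal –CHO), so the name ends in -al.
The numbering direction is chosen so that the aldehyde carbon is C-1 by definition.
That gives an ethyl group at C-6; a fluoro group at C-10; an iodo group at C-2.
Substituent prefixes are cited in alphabetical order (multiplying prefixes like di-/tri- are ignored for ordering).
The name is 6-ethyl-10-fluoro-2-iodoundecanal.

6-ethyl-10-fluoro-2-iodoundecanal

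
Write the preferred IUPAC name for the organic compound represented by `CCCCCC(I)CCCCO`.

5-iododecan-1-ol

The longest carbon chain that includes the –OH group has 10 carbons, so the parent hydride is decane.
The principal characteristic group is an alcohol (–OH), named with the suffix -ol.
Number the chain so that numbering from this end puts the hydroxyl group at C-1 rather than C-10.
With this numbering: the hydroxyl at C-1; an iodo group at C-5.
The name is 5-iododecan-1-ol.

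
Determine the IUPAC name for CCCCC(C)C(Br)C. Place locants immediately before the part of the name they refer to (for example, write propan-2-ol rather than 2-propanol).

The longest continuous carbon chain has 7 atoms, so the parent hydride is heptane.
Number the chain so that the substituent locant set {2,3} is lower than {5,6} at the first point of difference.
With this numbering: a bromo group at C-2; a methyl group at C-3.
The substituents are ordered alphabetically, ignoring any di-/tri- multipliers.
Assembling the pieces gives 2-bromo-3-methylheptane.

2-bromo-3-methylheptane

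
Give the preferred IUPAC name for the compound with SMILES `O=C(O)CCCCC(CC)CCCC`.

Counting along the main chain through the –COOH group gives 10 carbons: the parent is decane.
The principal characteristic group is a carboxylic acid (terminal –COOH), named with the suffix -oic acid.
Number the chain so that the carboxylic acid carbon is C-1 by definition.
That gives an ethyl group at C-6.
The name is 6-ethyldecanoic acid.

6-ethyldecanoic acid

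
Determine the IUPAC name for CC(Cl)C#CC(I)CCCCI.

2-chloro-5,9-diiodonon-3-yne

Counting along the main chain through the multiple bond gives 9 carbons: the parent is nonane.
There is one C≡C triple bond, indicated by the ending -yne.
Choose the numbering such that numbering from this end puts the triple bond at C-3 rather than C-6.
This places the triple bond between C-3 and C-4; a chloro group at C-2; iodo groups at C-5 and C-9.
Substituent prefixes are cited in alphabetical order (multiplying prefixes like di-/tri- are ignored for ordering).
Putting it together: 2-chloro-5,9-diiodonon-3-yne.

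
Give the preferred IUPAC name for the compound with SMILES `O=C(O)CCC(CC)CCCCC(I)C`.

The longest carbon chain that includes the –COOH group has 10 carbons, so the parent hydride is decane.
A carboxylic acid (terminal –COOH) is the principal characteristic group, giving the suffix -oic acid.
Number the chain so that the carboxylic acid carbon is C-1 by definition.
With this numbering: an ethyl group at C-4; an iodo group at C-9.
Prefixes are listed alphabetically: ethyl, iodo.
Putting it together: 4-ethyl-9-iododecanoic acid.

4-ethyl-9-iododecanoic acid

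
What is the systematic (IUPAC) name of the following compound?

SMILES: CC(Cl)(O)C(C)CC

2-chloro-3-methylpentan-2-ol

The longest chain bearing the –OH group is 5 carbons long (pentane).
An alcohol (–OH) is the principal characteristic group, giving the suffix -ol.
The numbering direction is chosen so that numbering from this end puts the hydroxyl group at C-2 rather than C-4.
This places the hydroxyl at C-2; a chloro group at C-2; a methyl group at C-3.
Prefixes are listed alphabetically: chloro, methyl.
Assembling the pieces gives 2-chloro-3-methylpentan-2-ol.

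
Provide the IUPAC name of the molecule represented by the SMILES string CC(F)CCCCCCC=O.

The longest carbon chain that includes the –CHO group has 9 carbons, so the parent hydride is nonane.
The highest-priority functional group is an aldehyde (terminal –CHO), so the name ends in -al.
The numbering direction is chosen so that the aldehyde carbon is C-1 by definition.
That gives a fluoro group at C-8.
Putting it together: 8-fluorononanal.

8-fluorononanal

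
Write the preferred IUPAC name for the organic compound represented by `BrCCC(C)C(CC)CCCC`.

The longest carbon chain is 8 atoms: the parent is octane.
Number the chain so that the substituent locant set {1,3,4} is lower than {5,6,8} at the first point of difference.
With this numbering: a bromo group at C-1; an ethyl group at C-4; a methyl group at C-3.
Prefixes are listed alphabetically: bromo, ethyl, methyl.
Assembling the pieces gives 1-bromo-4-ethyl-3-methyloctane.

1-bromo-4-ethyl-3-methyloctane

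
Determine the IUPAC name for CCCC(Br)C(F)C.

The longest continuous carbon chain has 6 atoms, so the parent hydride is hexane.
Choose the numbering such that the substituent locant set {2,3} is lower than {4,5} at the first point of difference.
With this numbering: a bromo group at C-3; a fluoro group at C-2.
The substituents are ordered alphabetically, ignoring any di-/tri- multipliers.
Assembling the pieces gives 3-bromo-2-fluorohexane.

3-bromo-2-fluorohexane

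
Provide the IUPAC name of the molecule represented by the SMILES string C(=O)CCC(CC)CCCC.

Counting along the main chain through the –CHO group gives 8 carbons: the parent is octane.
The principal characteristic group is an aldehyde (terminal –CHO), named with the suffix -al.
Number the chain so that the aldehyde carbon is C-1 by definition.
That gives an ethyl group at C-4.
Assembling the pieces gives 4-ethyloctanal.

4-ethyloctanal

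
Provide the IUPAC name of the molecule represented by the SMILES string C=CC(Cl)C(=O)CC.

The longest chain bearing the carbonyl and the multiple bond is 6 carbons long (hexane).
The principal characteristic group is a ketone (C=O on an internal carbon), named with the suffix -one.
There is one C=C double bond, indicated by the ending -ene.
Choose the numbering such that numbering from this end puts the carbonyl group at C-3 rather than C-4.
With this numbering: the carbonyl at C-3; the double bond between C-5 and C-6; a chloro group at C-4.
Assembling the pieces gives 4-chlorohex-5-en-3-one.

4-chlorohex-5-en-3-one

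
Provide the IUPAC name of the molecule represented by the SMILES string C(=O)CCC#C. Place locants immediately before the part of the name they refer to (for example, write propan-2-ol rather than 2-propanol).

Counting along the main chain through the –CHO group and the multiple bond gives 5 carbons: the parent is pentane.
An aldehyde (terminal –CHO) is the principal characteristic group, giving the suffix -al.
The chain contains a C≡C triple bond, so the unsaturation ending is -yne.
Choose the numbering such that the aldehyde carbon is C-1 by definition.
That gives the triple bond between C-4 and C-5.
Putting it together: pent-4-ynal.

pent-4-ynal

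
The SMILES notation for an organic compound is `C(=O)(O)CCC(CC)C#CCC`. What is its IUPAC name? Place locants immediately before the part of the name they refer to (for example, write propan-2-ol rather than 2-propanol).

4-ethyloct-5-ynoic acid

Counting along the main chain through the –COOH group and the multiple bond gives 8 carbons: the parent is octane.
The principal characteristic group is a carboxylic acid (terminal –COOH), named with the suffix -oic acid.
There is one C≡C triple bond, indicated by the ending -yne.
Number the chain so that the carboxylic acid carbon is C-1 by definition.
That gives the triple bond between C-5 and C-6; an ethyl group at C-4.
Assembling the pieces gives 4-ethyloct-5-ynoic acid.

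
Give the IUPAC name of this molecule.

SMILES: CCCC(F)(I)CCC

The longest carbon chain is 7 atoms: the parent is heptane.
The molecule is symmetric, so either numbering direction gives the same locants.
This places a fluoro group at C-4; an iodo group at C-4.
The substituents are ordered alphabetically, ignoring any di-/tri- multipliers.
Putting it together: 4-fluoro-4-iodoheptane.

4-fluoro-4-iodoheptane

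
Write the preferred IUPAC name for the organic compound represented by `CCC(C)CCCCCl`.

1-chloro-5-methylheptane

The longest continuous carbon chain has 7 atoms, so the parent hydride is heptane.
Number the chain so that the substituent locant set {1,5} is lower than {3,7} at the first point of difference.
This places a chloro group at C-1; a methyl group at C-5.
Prefixes are listed alphabetically: chloro, methyl.
Assembling the pieces gives 1-chloro-5-methylheptane.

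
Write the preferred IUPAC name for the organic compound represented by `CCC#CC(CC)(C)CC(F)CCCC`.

5-ethyl-7-fluoro-5-methylundec-3-yne

The longest chain bearing the multiple bond is 11 carbons long (undecane).
The chain contains a C≡C triple bond, so the unsaturation ending is -yne.
Choose the numbering such that numbering from this end puts the triple bond at C-3 rather than C-8.
With this numbering: the triple bond between C-3 and C-4; an ethyl group at C-5; a fluoro group at C-7; a methyl group at C-5.
Prefixes are listed alphabetically: ethyl, fluoro, methyl.
Putting it together: 5-ethyl-7-fluoro-5-methylundec-3-yne.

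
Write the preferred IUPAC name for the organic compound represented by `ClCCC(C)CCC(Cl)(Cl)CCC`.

The longest continuous carbon chain has 9 atoms, so the parent hydride is nonane.
The numbering direction is chosen so that the substituent locant set {1,3,6,6} is lower than {4,4,7,9} at the first point of difference.
This places chloro groups at C-1 and C-6 (×2); a methyl group at C-3.
The substituents are ordered alphabetically, ignoring any di-/tri- multipliers.
The name is 1,6,6-trichloro-3-methylnonane.

1,6,6-trichloro-3-methylnonane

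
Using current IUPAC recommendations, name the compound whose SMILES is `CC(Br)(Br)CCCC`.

2,2-dibromohexane

The longest carbon chain is 6 atoms: the parent is hexane.
Number the chain so that the substituent locant set {2,2} is lower than {5,5} at the first point of difference.
This places two bromo groups at C-2.
The name is 2,2-dibromohexane.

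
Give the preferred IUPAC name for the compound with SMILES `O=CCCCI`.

The longest carbon chain that includes the –CHO group has 4 carbons, so the parent hydride is butane.
The highest-priority functional group is an aldehyde (terminal –CHO), so the name ends in -al.
Number the chain so that the aldehyde carbon is C-1 by definition.
That gives an iodo group at C-4.
Putting it together: 4-iodobutanal.

4-iodobutanal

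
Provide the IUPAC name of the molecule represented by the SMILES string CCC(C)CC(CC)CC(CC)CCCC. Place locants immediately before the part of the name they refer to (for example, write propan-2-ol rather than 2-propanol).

5,7-diethyl-3-methylundecane

The longest continuous carbon chain has 11 atoms, so the parent hydride is undecane.
The numbering direction is chosen so that the substituent locant set {3,5,7} is lower than {5,7,9} at the first point of difference.
This places ethyl groups at C-5 and C-7; a methyl group at C-3.
The substituents are ordered alphabetically, ignoring any di-/tri- multipliers.
Assembling the pieces gives 5,7-diethyl-3-methylundecane.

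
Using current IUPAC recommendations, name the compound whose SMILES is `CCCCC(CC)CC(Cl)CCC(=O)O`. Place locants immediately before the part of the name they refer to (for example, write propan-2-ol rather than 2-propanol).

4-chloro-6-ethyldecanoic acid

The longest chain bearing the –COOH group is 10 carbons long (decane).
A carboxylic acid (terminal –COOH) is the principal characteristic group, giving the suffix -oic acid.
Choose the numbering such that the carboxylic acid carbon is C-1 by definition.
This places a chloro group at C-4; an ethyl group at C-6.
Substituent prefixes are cited in alphabetical order (multiplying prefixes like di-/tri- are ignored for ordering).
Assembling the pieces gives 4-chloro-6-ethyldecanoic acid.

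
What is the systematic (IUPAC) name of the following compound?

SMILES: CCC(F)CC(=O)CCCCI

7-fluoro-1-iodononan-5-one

The longest carbon chain that includes the carbonyl has 9 carbons, so the parent hydride is nonane.
A ketone (C=O on an internal carbon) is the principal characteristic group, giving the suffix -one.
The numbering direction is chosen so that the substituent locant set {1,7} is lower than {3,9} at the first point of difference.
This places the carbonyl at C-5; a fluoro group at C-7; an iodo group at C-1.
Prefixes are listed alphabetically: fluoro, iodo.
Putting it together: 7-fluoro-1-iodononan-5-one.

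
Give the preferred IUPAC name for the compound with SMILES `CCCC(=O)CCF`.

The longest chain bearing the carbonyl is 6 carbons long (hexane).
The principal characteristic group is a ketone (C=O on an internal carbon), named with the suffix -one.
Number the chain so that numbering from this end puts the carbonyl group at C-3 rather than C-4.
This places the carbonyl at C-3; a fluoro group at C-1.
Assembling the pieces gives 1-fluorohexan-3-one.

1-fluorohexan-3-one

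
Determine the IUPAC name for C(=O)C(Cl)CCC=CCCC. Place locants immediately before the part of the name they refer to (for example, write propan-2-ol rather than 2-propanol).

Counting along the main chain through the –CHO group and the multiple bond gives 9 carbons: the parent is nonane.
The highest-priority functional group is an aldehyde (terminal –CHO), so the name ends in -al.
A C=C double bond in the chain gives the infix -ene-.
Number the chain so that the aldehyde carbon is C-1 by definition.
That gives the double bond between C-5 and C-6; a chloro group at C-2.
The name is 2-chloronon-5-enal.

2-chloronon-5-enal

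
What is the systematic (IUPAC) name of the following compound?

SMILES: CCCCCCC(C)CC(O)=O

The longest chain bearing the –COOH group is 9 carbons long (nonane).
The principal characteristic group is a carboxylic acid (terminal –COOH), named with the suffix -oic acid.
Choose the numbering such that the carboxylic acid carbon is C-1 by definition.
This places a methyl group at C-3.
Assembling the pieces gives 3-methylnonanoic acid.

3-methylnonanoic acid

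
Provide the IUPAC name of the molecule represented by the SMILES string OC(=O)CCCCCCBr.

7-bromoheptanoic acid

The longest chain bearing the –COOH group is 7 carbons long (heptane).
The highest-priority functional group is a carboxylic acid (terminal –COOH), so the name ends in -oic acid.
Number the chain so that the carboxylic acid carbon is C-1 by definition.
That gives a bromo group at C-7.
Assembling the pieces gives 7-bromoheptanoic acid.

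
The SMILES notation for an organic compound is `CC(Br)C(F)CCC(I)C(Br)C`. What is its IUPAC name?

The longest continuous carbon chain has 8 atoms, so the parent hydride is octane.
The numbering direction is chosen so that the locant sets are identical either way, so the alphabetically earlier fluoro substituent takes the lower locant (3 rather than 6).
This places bromo groups at C-2 and C-7; a fluoro group at C-3; an iodo group at C-6.
Substituent prefixes are cited in alphabetical order (multiplying prefixes like di-/tri- are ignored for ordering).
The name is 2,7-dibromo-3-fluoro-6-iodooctane.

2,7-dibromo-3-fluoro-6-iodooctane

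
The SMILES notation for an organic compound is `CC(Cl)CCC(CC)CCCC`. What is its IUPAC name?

2-chloro-5-ethylnonane

The longest continuous carbon chain has 9 atoms, so the parent hydride is nonane.
Choose the numbering such that the substituent locant set {2,5} is lower than {5,8} at the first point of difference.
That gives a chloro group at C-2; an ethyl group at C-5.
Substituent prefixes are cited in alphabetical order (multiplying prefixes like di-/tri- are ignored for ordering).
The name is 2-chloro-5-ethylnonane.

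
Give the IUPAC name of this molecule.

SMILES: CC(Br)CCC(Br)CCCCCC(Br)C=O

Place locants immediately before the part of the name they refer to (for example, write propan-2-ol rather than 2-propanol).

Counting along the main chain through the –CHO group gives 12 carbons: the parent is dodecane.
The highest-priority functional group is an aldehyde (terminal –CHO), so the name ends in -al.
The numbering direction is chosen so that the aldehyde carbon is C-1 by definition.
This places bromo groups at C-2 and C-8 and C-11.
The name is 2,8,11-tribromododecanal.

2,8,11-tribromododecanal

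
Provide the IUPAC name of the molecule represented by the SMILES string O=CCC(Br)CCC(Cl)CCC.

The longest carbon chain that includes the –CHO group has 9 carbons, so the parent hydride is nonane.
The highest-priority functional group is an aldehyde (terminal –CHO), so the name ends in -al.
Choose the numbering such that the aldehyde carbon is C-1 by definition.
This places a bromo group at C-3; a chloro group at C-6.
Substituent prefixes are cited in alphabetical order (multiplying prefixes like di-/tri- are ignored for ordering).
Putting it together: 3-bromo-6-chlorononanal.

3-bromo-6-chlorononanal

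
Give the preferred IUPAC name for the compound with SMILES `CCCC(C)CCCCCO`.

6-methylnonan-1-ol

Counting along the main chain through the –OH group gives 9 carbons: the parent is nonane.
The principal characteristic group is an alcohol (–OH), named with the suffix -ol.
Choose the numbering such that numbering from this end puts the hydroxyl group at C-1 rather than C-9.
This places the hydroxyl at C-1; a methyl group at C-6.
The name is 6-methylnonan-1-ol.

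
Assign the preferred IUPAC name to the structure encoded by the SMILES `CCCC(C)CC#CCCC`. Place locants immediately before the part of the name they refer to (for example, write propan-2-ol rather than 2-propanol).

Counting along the main chain through the multiple bond gives 10 carbons: the parent is decane.
A C≡C triple bond in the chain gives the infix -yne-.
Number the chain so that numbering from this end puts the triple bond at C-4 rather than C-6.
This places the triple bond between C-4 and C-5; a methyl group at C-7.
The name is 7-methyldec-4-yne.

7-methyldec-4-yne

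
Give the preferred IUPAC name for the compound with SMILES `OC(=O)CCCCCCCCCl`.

Counting along the main chain through the –COOH group gives 9 carbons: the parent is nonane.
A carboxylic acid (terminal –COOH) is the principal characteristic group, giving the suffix -oic acid.
Number the chain so that the carboxylic acid carbon is C-1 by definition.
That gives a chloro group at C-9.
The name is 9-chlorononanoic acid.

9-chlorononanoic acid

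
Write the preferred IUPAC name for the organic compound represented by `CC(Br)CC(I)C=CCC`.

Counting along the main chain through the multiple bond gives 8 carbons: the parent is octane.
A C=C double bond in the chain gives the infix -ene-.
Choose the numbering such that numbering from this end puts the double bond at C-3 rather than C-5.
This places the double bond between C-3 and C-4; a bromo group at C-7; an iodo group at C-5.
The substituents are ordered alphabetically, ignoring any di-/tri- multipliers.
Assembling the pieces gives 7-bromo-5-iodooct-3-ene.

7-bromo-5-iodooct-3-ene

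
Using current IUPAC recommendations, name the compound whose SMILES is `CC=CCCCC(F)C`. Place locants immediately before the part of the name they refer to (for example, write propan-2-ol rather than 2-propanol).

7-fluorooct-2-ene

Counting along the main chain through the multiple bond gives 8 carbons: the parent is octane.
The chain contains a C=C double bond, so the unsaturation ending is -ene.
The numbering direction is chosen so that numbering from this end puts the double bond at C-2 rather than C-6.
With this numbering: the double bond between C-2 and C-3; a fluoro group at C-7.
Putting it together: 7-fluorooct-2-ene.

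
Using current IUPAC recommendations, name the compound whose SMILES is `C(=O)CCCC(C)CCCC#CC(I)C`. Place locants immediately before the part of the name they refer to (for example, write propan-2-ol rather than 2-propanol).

The longest carbon chain that includes the –CHO group and the multiple bond has 12 carbons, so the parent hydride is dodecane.
The highest-priority functional group is an aldehyde (terminal –CHO), so the name ends in -al.
There is one C≡C triple bond, indicated by the ending -yne.
Choose the numbering such that the aldehyde carbon is C-1 by definition.
This places the triple bond between C-9 and C-10; an iodo group at C-11; a methyl group at C-5.
The substituents are ordered alphabetically, ignoring any di-/tri- multipliers.
Putting it together: 11-iodo-5-methyldodec-9-ynal.

11-iodo-5-methyldodec-9-ynal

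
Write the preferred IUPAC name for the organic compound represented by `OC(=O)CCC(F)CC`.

The longest chain bearing the –COOH group is 6 carbons long (hexane).
The highest-priority functional group is a carboxylic acid (terminal –COOH), so the name ends in -oic acid.
The numbering direction is chosen so that the carboxylic acid carbon is C-1 by definition.
That gives a fluoro group at C-4.
Assembling the pieces gives 4-fluorohexanoic acid.

4-fluorohexanoic acid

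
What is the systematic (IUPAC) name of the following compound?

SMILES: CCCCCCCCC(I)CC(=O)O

3-iodoundecanoic acid

Counting along the main chain through the –COOH group gives 11 carbons: the parent is undecane.
The principal characteristic group is a carboxylic acid (terminal –COOH), named with the suffix -oic acid.
Choose the numbering such that the carboxylic acid carbon is C-1 by definition.
That gives an iodo group at C-3.
Putting it together: 3-iodoundecanoic acid.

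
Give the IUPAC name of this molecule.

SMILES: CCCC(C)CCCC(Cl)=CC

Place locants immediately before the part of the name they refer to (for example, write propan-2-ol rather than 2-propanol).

The longest chain bearing the multiple bond is 10 carbons long (decane).
A C=C double bond in the chain gives the infix -ene-.
The numbering direction is chosen so that numbering from this end puts the double bond at C-2 rather than C-8.
This places the double bond between C-2 and C-3; a chloro group at C-3; a methyl group at C-7.
Prefixes are listed alphabetically: chloro, methyl.
Putting it together: 3-chloro-7-methyldec-2-ene.

3-chloro-7-methyldec-2-ene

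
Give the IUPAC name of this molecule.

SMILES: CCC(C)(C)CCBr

The longest continuous carbon chain has 5 atoms, so the parent hydride is pentane.
The numbering direction is chosen so that the substituent locant set {1,3,3} is lower than {3,3,5} at the first point of difference.
With this numbering: a bromo group at C-1; two methyl groups at C-3.
Prefixes are listed alphabetically: bromo, methyl.
The name is 1-bromo-3,3-dimethylpentane.

1-bromo-3,3-dimethylpentane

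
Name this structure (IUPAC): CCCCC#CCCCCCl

1-chlorodec-5-yne

The longest carbon chain that includes the multiple bond has 10 carbons, so the parent hydride is decane.
The chain contains a C≡C triple bond, so the unsaturation ending is -yne.
The numbering direction is chosen so that the substituent locant set {1} is lower than {10} at the first point of difference.
With this numbering: the triple bond between C-5 and C-6; a chloro group at C-1.
Assembling the pieces gives 1-chlorodec-5-yne.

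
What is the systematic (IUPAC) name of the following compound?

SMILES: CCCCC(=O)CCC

octan-4-one

The longest carbon chain that includes the carbonyl has 8 carbons, so the parent hydride is octane.
The principal characteristic group is a ketone (C=O on an internal carbon), named with the suffix -one.
Number the chain so that numbering from this end puts the carbonyl group at C-4 rather than C-5.
This places the carbonyl at C-4.
The name is octan-4-one.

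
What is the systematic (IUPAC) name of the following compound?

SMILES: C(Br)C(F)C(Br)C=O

2,4-dibromo-3-fluorobutanal

The longest carbon chain that includes the –CHO group has 4 carbons, so the parent hydride is butane.
The highest-priority functional group is an aldehyde (terminal –CHO), so the name ends in -al.
Number the chain so that the aldehyde carbon is C-1 by definition.
This places bromo groups at C-2 and C-4; a fluoro group at C-3.
Prefixes are listed alphabetically: bromo, fluoro.
Putting it together: 2,4-dibromo-3-fluorobutanal.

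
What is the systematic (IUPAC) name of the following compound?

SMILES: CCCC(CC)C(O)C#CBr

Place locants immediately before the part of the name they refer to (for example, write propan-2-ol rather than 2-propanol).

1-bromo-4-ethylhept-1-yn-3-ol

The longest chain bearing the –OH group and the multiple bond is 7 carbons long (heptane).
The principal characteristic group is an alcohol (–OH), named with the suffix -ol.
A C≡C triple bond in the chain gives the infix -yne-.
Number the chain so that numbering from this end puts the hydroxyl group at C-3 rather than C-5.
With this numbering: the hydroxyl at C-3; the triple bond between C-1 and C-2; a bromo group at C-1; an ethyl group at C-4.
The substituents are ordered alphabetically, ignoring any di-/tri- multipliers.
Assembling the pieces gives 1-bromo-4-ethylhept-1-yn-3-ol.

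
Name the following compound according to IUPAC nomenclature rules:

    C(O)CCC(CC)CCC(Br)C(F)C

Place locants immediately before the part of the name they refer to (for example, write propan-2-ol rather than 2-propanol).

7-bromo-4-ethyl-8-fluorononan-1-ol

The longest chain bearing the –OH group is 9 carbons long (nonane).
An alcohol (–OH) is the principal characteristic group, giving the suffix -ol.
Number the chain so that numbering from this end puts the hydroxyl group at C-1 rather than C-9.
With this numbering: the hydroxyl at C-1; a bromo group at C-7; an ethyl group at C-4; a fluoro group at C-8.
The substituents are ordered alphabetically, ignoring any di-/tri- multipliers.
The name is 7-bromo-4-ethyl-8-fluorononan-1-ol.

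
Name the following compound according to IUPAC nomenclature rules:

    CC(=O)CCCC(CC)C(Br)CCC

7-bromo-6-ethyldecan-2-one

Counting along the main chain through the carbonyl gives 10 carbons: the parent is decane.
The highest-priority functional group is a ketone (C=O on an internal carbon), so the name ends in -one.
Choose the numbering such that numbering from this end puts the carbonyl group at C-2 rather than C-9.
That gives the carbonyl at C-2; a bromo group at C-7; an ethyl group at C-6.
Substituent prefixes are cited in alphabetical order (multiplying prefixes like di-/tri- are ignored for ordering).
Putting it together: 7-bromo-6-ethyldecan-2-one.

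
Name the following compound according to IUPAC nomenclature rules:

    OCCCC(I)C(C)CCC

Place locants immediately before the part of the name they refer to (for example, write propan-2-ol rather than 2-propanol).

The longest chain bearing the –OH group is 8 carbons long (octane).
An alcohol (–OH) is the principal characteristic group, giving the suffix -ol.
Choose the numbering such that numbering from this end puts the hydroxyl group at C-1 rather than C-8.
With this numbering: the hydroxyl at C-1; an iodo group at C-4; a methyl group at C-5.
Prefixes are listed alphabetically: iodo, methyl.
Assembling the pieces gives 4-iodo-5-methyloctan-1-ol.

4-iodo-5-methyloctan-1-ol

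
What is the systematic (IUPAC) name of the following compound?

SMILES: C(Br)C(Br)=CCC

The longest carbon chain that includes the multiple bond has 5 carbons, so the parent hydride is pentane.
The chain contains a C=C double bond, so the unsaturation ending is -ene.
The numbering direction is chosen so that numbering from this end puts the double bond at C-2 rather than C-3.
That gives the double bond between C-2 and C-3; bromo groups at C-1 and C-2.
Putting it together: 1,2-dibromopent-2-ene.

1,2-dibromopent-2-ene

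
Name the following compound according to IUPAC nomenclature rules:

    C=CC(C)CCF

Counting along the main chain through the multiple bond gives 5 carbons: the parent is pentane.
The chain contains a C=C double bond, so the unsaturation ending is -ene.
Choose the numbering such that numbering from this end puts the double bond at C-1 rather than C-4.
That gives the double bond between C-1 and C-2; a fluoro group at C-5; a methyl group at C-3.
Prefixes are listed alphabetically: fluoro, methyl.
The name is 5-fluoro-3-methylpent-1-ene.

5-fluoro-3-methylpent-1-ene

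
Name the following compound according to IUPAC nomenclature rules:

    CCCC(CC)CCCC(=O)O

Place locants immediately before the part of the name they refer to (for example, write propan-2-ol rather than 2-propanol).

5-ethyloctanoic acid

The longest carbon chain that includes the –COOH group has 8 carbons, so the parent hydride is octane.
A carboxylic acid (terminal –COOH) is the principal characteristic group, giving the suffix -oic acid.
Number the chain so that the carboxylic acid carbon is C-1 by definition.
That gives an ethyl group at C-5.
The name is 5-ethyloctanoic acid.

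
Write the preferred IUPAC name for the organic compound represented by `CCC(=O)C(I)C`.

2-iodopentan-3-one

The longest carbon chain that includes the carbonyl has 5 carbons, so the parent hydride is pentane.
The highest-priority functional group is a ketone (C=O on an internal carbon), so the name ends in -one.
Number the chain so that the substituent locant set {2} is lower than {4} at the first point of difference.
With this numbering: the carbonyl at C-3; an iodo group at C-2.
Assembling the pieces gives 2-iodopentan-3-one.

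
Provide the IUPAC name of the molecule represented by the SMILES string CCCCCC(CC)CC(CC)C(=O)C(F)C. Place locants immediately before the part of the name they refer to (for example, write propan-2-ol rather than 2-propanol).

Counting along the main chain through the carbonyl gives 11 carbons: the parent is undecane.
The principal characteristic group is a ketone (C=O on an internal carbon), named with the suffix -one.
The numbering direction is chosen so that numbering from this end puts the carbonyl group at C-3 rather than C-9.
With this numbering: the carbonyl at C-3; ethyl groups at C-4 and C-6; a fluoro group at C-2.
Substituent prefixes are cited in alphabetical order (multiplying prefixes like di-/tri- are ignored for ordering).
Assembling the pieces gives 4,6-diethyl-2-fluoroundecan-3-one.

4,6-diethyl-2-fluoroundecan-3-one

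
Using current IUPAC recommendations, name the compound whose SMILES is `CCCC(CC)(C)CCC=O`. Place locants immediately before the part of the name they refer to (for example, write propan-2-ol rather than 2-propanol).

Counting along the main chain through the –CHO group gives 7 carbons: the parent is heptane.
An aldehyde (terminal –CHO) is the principal characteristic group, giving the suffix -al.
Number the chain so that the aldehyde carbon is C-1 by definition.
With this numbering: an ethyl group at C-4; a methyl group at C-4.
The substituents are ordered alphabetically, ignoring any di-/tri- multipliers.
Assembling the pieces gives 4-ethyl-4-methylheptanal.

4-ethyl-4-methylheptanal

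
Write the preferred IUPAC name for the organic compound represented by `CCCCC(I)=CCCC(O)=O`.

5-iodonon-4-enoic acid

The longest chain bearing the –COOH group and the multiple bond is 9 carbons long (nonane).
The highest-priority functional group is a carboxylic acid (terminal –COOH), so the name ends in -oic acid.
The chain contains a C=C double bond, so the unsaturation ending is -ene.
The numbering direction is chosen so that the carboxylic acid carbon is C-1 by definition.
With this numbering: the double bond between C-4 and C-5; an iodo group at C-5.
The name is 5-iodonon-4-enoic acid.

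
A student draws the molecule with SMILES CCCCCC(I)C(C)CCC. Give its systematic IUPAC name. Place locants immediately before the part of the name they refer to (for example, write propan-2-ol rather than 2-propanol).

The parent chain contains 10 carbons (decane).
The numbering direction is chosen so that the substituent locant set {4,5} is lower than {6,7} at the first point of difference.
This places an iodo group at C-5; a methyl group at C-4.
The substituents are ordered alphabetically, ignoring any di-/tri- multipliers.
Putting it together: 5-iodo-4-methyldecane.

5-iodo-4-methyldecane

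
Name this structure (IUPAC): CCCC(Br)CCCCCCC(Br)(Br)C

2,2,9-tribromododecane

The parent chain contains 12 carbons (dodecane).
Choose the numbering such that the substituent locant set {2,2,9} is lower than {4,11,11} at the first point of difference.
This places bromo groups at C-2 (×2) and C-9.
Putting it together: 2,2,9-tribromododecane.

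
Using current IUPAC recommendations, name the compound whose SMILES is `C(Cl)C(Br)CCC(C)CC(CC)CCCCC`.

2-bromo-1-chloro-7-ethyl-5-methyldodecane

The longest carbon chain is 12 atoms: the parent is dodecane.
Number the chain so that the substituent locant set {1,2,5,7} is lower than {6,8,11,12} at the first point of difference.
This places a bromo group at C-2; a chloro group at C-1; an ethyl group at C-7; a methyl group at C-5.
The substituents are ordered alphabetically, ignoring any di-/tri- multipliers.
Assembling the pieces gives 2-bromo-1-chloro-7-ethyl-5-methyldodecane.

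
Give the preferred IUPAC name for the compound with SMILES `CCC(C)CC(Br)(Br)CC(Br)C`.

2,4,4-tribromo-6-methyloctane

The longest carbon chain is 8 atoms: the parent is octane.
Number the chain so that the substituent locant set {2,4,4,6} is lower than {3,5,5,7} at the first point of difference.
That gives bromo groups at C-2 and C-4 (×2); a methyl group at C-6.
The substituents are ordered alphabetically, ignoring any di-/tri- multipliers.
Assembling the pieces gives 2,4,4-tribromo-6-methyloctane.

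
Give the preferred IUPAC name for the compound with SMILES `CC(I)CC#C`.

The longest carbon chain that includes the multiple bond has 5 carbons, so the parent hydride is pentane.
There is one C≡C triple bond, indicated by the ending -yne.
Number the chain so that numbering from this end puts the triple bond at C-1 rather than C-4.
This places the triple bond between C-1 and C-2; an iodo group at C-4.
The name is 4-iodopent-1-yne.

4-iodopent-1-yne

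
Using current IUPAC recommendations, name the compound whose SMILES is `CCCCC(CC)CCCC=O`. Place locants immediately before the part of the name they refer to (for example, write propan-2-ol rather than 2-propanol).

The longest chain bearing the –CHO group is 9 carbons long (nonane).
The highest-priority functional group is an aldehyde (terminal –CHO), so the name ends in -al.
Number the chain so that the aldehyde carbon is C-1 by definition.
This places an ethyl group at C-5.
The name is 5-ethylnonanal.

5-ethylnonanal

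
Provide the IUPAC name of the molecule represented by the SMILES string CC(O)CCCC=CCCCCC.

dodec-6-en-2-ol

The longest carbon chain that includes the –OH group and the multiple bond has 12 carbons, so the parent hydride is dodecane.
An alcohol (–OH) is the principal characteristic group, giving the suffix -ol.
The chain contains a C=C double bond, so the unsaturation ending is -ene.
The numbering direction is chosen so that numbering from this end puts the hydroxyl group at C-2 rather than C-11.
With this numbering: the hydroxyl at C-2; the double bond between C-6 and C-7.
Putting it together: dodec-6-en-2-ol.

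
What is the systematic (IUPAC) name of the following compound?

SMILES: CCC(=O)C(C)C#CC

The longest carbon chain that includes the carbonyl and the multiple bond has 7 carbons, so the parent hydride is heptane.
The principal characteristic group is a ketone (C=O on an internal carbon), named with the suffix -one.
There is one C≡C triple bond, indicated by the ending -yne.
Choose the numbering such that numbering from this end puts the carbonyl group at C-3 rather than C-5.
With this numbering: the carbonyl at C-3; the triple bond between C-5 and C-6; a methyl group at C-4.
The name is 4-methylhept-5-yn-3-one.

4-methylhept-5-yn-3-one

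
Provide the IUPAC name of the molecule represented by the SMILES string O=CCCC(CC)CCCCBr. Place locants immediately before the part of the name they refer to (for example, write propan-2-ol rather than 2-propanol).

8-bromo-4-ethyloctanal

Counting along the main chain through the –CHO group gives 8 carbons: the parent is octane.
An aldehyde (terminal –CHO) is the principal characteristic group, giving the suffix -al.
Choose the numbering such that the aldehyde carbon is C-1 by definition.
With this numbering: a bromo group at C-8; an ethyl group at C-4.
Substituent prefixes are cited in alphabetical order (multiplying prefixes like di-/tri- are ignored for ordering).
The name is 8-bromo-4-ethyloctanal.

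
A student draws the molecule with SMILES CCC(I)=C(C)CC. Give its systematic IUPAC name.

3-iodo-4-methylhex-3-ene

The longest chain bearing the multiple bond is 6 carbons long (hexane).
There is one C=C double bond, indicated by the ending -ene.
The numbering direction is chosen so that the locant sets are identical either way, so the alphabetically earlier iodo substituent takes the lower locant (3 rather than 4).
With this numbering: the double bond between C-3 and C-4; an iodo group at C-3; a methyl group at C-4.
Prefixes are listed alphabetically: iodo, methyl.
Assembling the pieces gives 3-iodo-4-methylhex-3-ene.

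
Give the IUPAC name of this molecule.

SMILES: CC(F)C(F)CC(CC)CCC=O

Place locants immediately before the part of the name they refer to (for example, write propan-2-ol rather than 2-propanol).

The longest chain bearing the –CHO group is 8 carbons long (octane).
An aldehyde (terminal –CHO) is the principal characteristic group, giving the suffix -al.
Choose the numbering such that the aldehyde carbon is C-1 by definition.
This places an ethyl group at C-4; fluoro groups at C-6 and C-7.
Prefixes are listed alphabetically: ethyl, fluoro.
Putting it together: 4-ethyl-6,7-difluorooctanal.

4-ethyl-6,7-difluorooctanal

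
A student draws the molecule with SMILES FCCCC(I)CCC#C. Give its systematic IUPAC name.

8-fluoro-5-iodooct-1-yne

The longest chain bearing the multiple bond is 8 carbons long (octane).
A C≡C triple bond in the chain gives the infix -yne-.
Number the chain so that numbering from this end puts the triple bond at C-1 rather than C-7.
With this numbering: the triple bond between C-1 and C-2; a fluoro group at C-8; an iodo group at C-5.
Substituent prefixes are cited in alphabetical order (multiplying prefixes like di-/tri- are ignored for ordering).
Putting it together: 8-fluoro-5-iodooct-1-yne.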